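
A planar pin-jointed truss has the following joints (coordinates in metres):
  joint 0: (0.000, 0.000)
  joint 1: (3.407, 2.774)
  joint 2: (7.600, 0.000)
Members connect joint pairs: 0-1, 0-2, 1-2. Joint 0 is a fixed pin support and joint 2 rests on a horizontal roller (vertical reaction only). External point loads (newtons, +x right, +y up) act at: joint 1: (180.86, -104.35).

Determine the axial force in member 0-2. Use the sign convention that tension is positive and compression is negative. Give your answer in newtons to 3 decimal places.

N=3 nodes, M=3 members, R=3 reactions → 2N=6, M+R=6
member 0 (0-1): L=4.3935, (cx,cy)=(0.7755,0.6314)
member 1 (0-2): L=7.6000, (cx,cy)=(1.0000,0.0000)
member 2 (1-2): L=5.0276, (cx,cy)=(0.8340,-0.5518)
solve A·x = −loads:
  F[0-1] = +13.3720 N (tension)
  F[0-2] = +170.4905 N (tension)
  F[1-2] = -204.4242 N (compression)
  Rx@0 = -180.8600 N
  Ry@0 = -8.4429 N
  Ry@2 = +112.7929 N

170.491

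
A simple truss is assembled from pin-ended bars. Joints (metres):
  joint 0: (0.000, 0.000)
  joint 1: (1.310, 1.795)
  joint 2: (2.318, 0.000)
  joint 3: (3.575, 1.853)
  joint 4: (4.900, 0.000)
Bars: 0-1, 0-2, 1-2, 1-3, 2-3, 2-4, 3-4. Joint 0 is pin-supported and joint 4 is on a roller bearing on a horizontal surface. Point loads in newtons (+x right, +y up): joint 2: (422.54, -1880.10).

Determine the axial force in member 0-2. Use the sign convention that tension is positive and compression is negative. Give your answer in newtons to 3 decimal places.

1145.556

N=5 nodes, M=7 members, R=3 reactions → 2N=10, M+R=10
member 0 (0-1): L=2.2222, (cx,cy)=(0.5895,0.8078)
member 1 (0-2): L=2.3180, (cx,cy)=(1.0000,0.0000)
member 2 (1-2): L=2.0587, (cx,cy)=(0.4896,-0.8719)
member 3 (1-3): L=2.2657, (cx,cy)=(0.9997,0.0256)
member 4 (2-3): L=2.2391, (cx,cy)=(0.5614,0.8276)
member 5 (2-4): L=2.5820, (cx,cy)=(1.0000,0.0000)
member 6 (3-4): L=2.2780, (cx,cy)=(0.5817,-0.8134)
solve A·x = −loads:
  F[0-1] = -1226.4722 N (compression)
  F[0-2] = +1145.5561 N (tension)
  F[1-2] = +1099.1782 N (tension)
  F[1-3] = -1261.6294 N (compression)
  F[2-3] = +1113.7579 N (tension)
  F[2-4] = +635.9731 N (tension)
  F[3-4] = -1093.3885 N (compression)
  Rx@0 = -422.5400 N
  Ry@0 = +990.6976 N
  Ry@4 = +889.4024 N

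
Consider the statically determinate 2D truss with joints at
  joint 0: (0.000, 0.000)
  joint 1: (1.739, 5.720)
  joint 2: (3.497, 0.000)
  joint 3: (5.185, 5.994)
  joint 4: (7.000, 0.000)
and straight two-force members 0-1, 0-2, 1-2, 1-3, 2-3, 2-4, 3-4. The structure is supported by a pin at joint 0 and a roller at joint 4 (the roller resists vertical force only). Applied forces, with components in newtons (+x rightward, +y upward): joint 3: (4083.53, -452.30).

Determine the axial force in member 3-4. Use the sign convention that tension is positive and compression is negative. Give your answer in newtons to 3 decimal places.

N=5 nodes, M=7 members, R=3 reactions → 2N=10, M+R=10
member 0 (0-1): L=5.9785, (cx,cy)=(0.2909,0.9568)
member 1 (0-2): L=3.4970, (cx,cy)=(1.0000,0.0000)
member 2 (1-2): L=5.9841, (cx,cy)=(0.2938,-0.9559)
member 3 (1-3): L=3.4569, (cx,cy)=(0.9969,0.0793)
member 4 (2-3): L=6.2271, (cx,cy)=(0.2711,0.9626)
member 5 (2-4): L=3.5030, (cx,cy)=(1.0000,0.0000)
member 6 (3-4): L=6.2628, (cx,cy)=(0.2898,-0.9571)
solve A·x = −loads:
  F[0-1] = +3532.1190 N (tension)
  F[0-2] = +3056.1235 N (tension)
  F[1-2] = -3367.6406 N (compression)
  F[1-3] = +2023.1189 N (tension)
  F[2-3] = +3344.2473 N (tension)
  F[2-4] = +1160.2475 N (tension)
  F[3-4] = -4003.5046 N (compression)
  Rx@0 = -4083.5300 N
  Ry@0 = -3379.3935 N
  Ry@4 = +3831.6935 N

-4003.505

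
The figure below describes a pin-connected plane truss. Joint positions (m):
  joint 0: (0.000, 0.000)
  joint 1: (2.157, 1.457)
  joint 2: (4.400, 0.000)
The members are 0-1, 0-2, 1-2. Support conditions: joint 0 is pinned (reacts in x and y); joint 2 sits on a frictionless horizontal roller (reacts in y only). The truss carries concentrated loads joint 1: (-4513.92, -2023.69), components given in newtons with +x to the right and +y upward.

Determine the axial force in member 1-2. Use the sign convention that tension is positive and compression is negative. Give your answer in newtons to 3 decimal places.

922.745

N=3 nodes, M=3 members, R=3 reactions → 2N=6, M+R=6
member 0 (0-1): L=2.6030, (cx,cy)=(0.8287,0.5597)
member 1 (0-2): L=4.4000, (cx,cy)=(1.0000,0.0000)
member 2 (1-2): L=2.6747, (cx,cy)=(0.8386,-0.5447)
solve A·x = −loads:
  F[0-1] = -4513.3989 N (compression)
  F[0-2] = -773.8196 N (compression)
  F[1-2] = +922.7453 N (tension)
  Rx@0 = +4513.9200 N
  Ry@0 = +2526.3450 N
  Ry@2 = -502.6550 N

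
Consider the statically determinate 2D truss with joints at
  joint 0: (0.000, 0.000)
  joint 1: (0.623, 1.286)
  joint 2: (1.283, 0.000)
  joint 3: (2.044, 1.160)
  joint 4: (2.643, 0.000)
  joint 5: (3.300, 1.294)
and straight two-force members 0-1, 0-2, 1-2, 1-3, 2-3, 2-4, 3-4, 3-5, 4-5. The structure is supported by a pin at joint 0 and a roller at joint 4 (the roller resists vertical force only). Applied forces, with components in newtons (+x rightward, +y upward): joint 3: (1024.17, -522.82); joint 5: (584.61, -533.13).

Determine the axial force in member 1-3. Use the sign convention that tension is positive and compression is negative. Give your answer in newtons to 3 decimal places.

786.750

N=6 nodes, M=9 members, R=3 reactions → 2N=12, M+R=12
member 0 (0-1): L=1.4290, (cx,cy)=(0.4360,0.9000)
member 1 (0-2): L=1.2830, (cx,cy)=(1.0000,0.0000)
member 2 (1-2): L=1.4455, (cx,cy)=(0.4566,-0.8897)
member 3 (1-3): L=1.4266, (cx,cy)=(0.9961,-0.0883)
member 4 (2-3): L=1.3873, (cx,cy)=(0.5485,0.8361)
member 5 (2-4): L=1.3600, (cx,cy)=(1.0000,0.0000)
member 6 (3-4): L=1.3055, (cx,cy)=(0.4588,-0.8885)
member 7 (3-5): L=1.2631, (cx,cy)=(0.9944,0.1061)
member 8 (4-5): L=1.4512, (cx,cy)=(0.4527,0.8917)
solve A·x = −loads:
  F[0-1] = +833.1095 N (tension)
  F[0-2] = +1245.5596 N (tension)
  F[1-2] = -920.8436 N (compression)
  F[1-3] = +786.7500 N (tension)
  F[2-3] = +979.8111 N (tension)
  F[2-4] = +287.6484 N (tension)
  F[3-4] = -1323.6537 N (compression)
  F[3-5] = +909.4102 N (tension)
  F[4-5] = -706.1098 N (compression)
  Rx@0 = -1608.7800 N
  Ry@0 = -749.7615 N
  Ry@4 = +1805.7115 N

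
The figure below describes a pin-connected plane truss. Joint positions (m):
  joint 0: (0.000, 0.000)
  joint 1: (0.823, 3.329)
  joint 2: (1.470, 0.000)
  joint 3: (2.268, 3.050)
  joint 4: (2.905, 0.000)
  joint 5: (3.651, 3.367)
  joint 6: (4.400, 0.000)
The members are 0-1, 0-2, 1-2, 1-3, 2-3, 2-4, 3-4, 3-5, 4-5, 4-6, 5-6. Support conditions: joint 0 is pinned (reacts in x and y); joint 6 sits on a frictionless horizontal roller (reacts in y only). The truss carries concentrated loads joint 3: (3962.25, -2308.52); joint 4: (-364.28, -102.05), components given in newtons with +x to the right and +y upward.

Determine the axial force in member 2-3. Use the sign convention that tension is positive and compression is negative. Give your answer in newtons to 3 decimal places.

N=7 nodes, M=11 members, R=3 reactions → 2N=14, M+R=14
member 0 (0-1): L=3.4292, (cx,cy)=(0.2400,0.9708)
member 1 (0-2): L=1.4700, (cx,cy)=(1.0000,0.0000)
member 2 (1-2): L=3.3913, (cx,cy)=(0.1908,-0.9816)
member 3 (1-3): L=1.4717, (cx,cy)=(0.9819,-0.1896)
member 4 (2-3): L=3.1527, (cx,cy)=(0.2531,0.9674)
member 5 (2-4): L=1.4350, (cx,cy)=(1.0000,0.0000)
member 6 (3-4): L=3.1158, (cx,cy)=(0.2044,-0.9789)
member 7 (3-5): L=1.4189, (cx,cy)=(0.9747,0.2234)
member 8 (4-5): L=3.4487, (cx,cy)=(0.2163,0.9763)
member 9 (4-6): L=1.4950, (cx,cy)=(1.0000,0.0000)
member 10 (5-6): L=3.4493, (cx,cy)=(0.2171,-0.9761)
solve A·x = −loads:
  F[0-1] = +1641.2710 N (tension)
  F[0-2] = +3204.0714 N (tension)
  F[1-2] = -1766.8965 N (compression)
  F[1-3] = +744.4930 N (tension)
  F[2-3] = +1792.8258 N (tension)
  F[2-4] = +2413.1795 N (tension)
  F[3-4] = -4424.5649 N (compression)
  F[3-5] = -1921.4653 N (compression)
  F[4-5] = +4540.6709 N (tension)
  F[4-6] = +890.6744 N (tension)
  F[5-6] = -4101.7435 N (compression)
  Rx@0 = -3597.9700 N
  Ry@0 = -1593.3030 N
  Ry@6 = +4003.8730 N

1792.826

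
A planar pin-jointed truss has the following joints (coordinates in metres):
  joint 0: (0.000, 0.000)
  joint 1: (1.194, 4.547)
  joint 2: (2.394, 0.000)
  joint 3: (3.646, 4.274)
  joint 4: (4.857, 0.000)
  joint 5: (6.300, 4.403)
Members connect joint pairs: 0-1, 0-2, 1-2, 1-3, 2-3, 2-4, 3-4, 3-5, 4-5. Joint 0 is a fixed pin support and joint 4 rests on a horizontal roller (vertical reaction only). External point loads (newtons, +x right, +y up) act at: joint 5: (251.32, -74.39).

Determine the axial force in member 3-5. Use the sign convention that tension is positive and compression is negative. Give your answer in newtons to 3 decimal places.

N=6 nodes, M=9 members, R=3 reactions → 2N=12, M+R=12
member 0 (0-1): L=4.7012, (cx,cy)=(0.2540,0.9672)
member 1 (0-2): L=2.3940, (cx,cy)=(1.0000,0.0000)
member 2 (1-2): L=4.7027, (cx,cy)=(0.2552,-0.9669)
member 3 (1-3): L=2.4672, (cx,cy)=(0.9939,-0.1107)
member 4 (2-3): L=4.4536, (cx,cy)=(0.2811,0.9597)
member 5 (2-4): L=2.4630, (cx,cy)=(1.0000,0.0000)
member 6 (3-4): L=4.4423, (cx,cy)=(0.2726,-0.9621)
member 7 (3-5): L=2.6571, (cx,cy)=(0.9988,0.0485)
member 8 (4-5): L=4.6334, (cx,cy)=(0.3114,0.9503)
solve A·x = −loads:
  F[0-1] = +258.4025 N (tension)
  F[0-2] = +185.6909 N (tension)
  F[1-2] = -274.0975 N (compression)
  F[1-3] = +136.4092 N (tension)
  F[2-3] = +276.1604 N (tension)
  F[2-4] = +38.1140 N (tension)
  F[3-4] = -245.6145 N (compression)
  F[3-5] = +280.4936 N (tension)
  F[4-5] = -92.6134 N (compression)
  Rx@0 = -251.3200 N
  Ry@0 = -249.9293 N
  Ry@4 = +324.3193 N

280.494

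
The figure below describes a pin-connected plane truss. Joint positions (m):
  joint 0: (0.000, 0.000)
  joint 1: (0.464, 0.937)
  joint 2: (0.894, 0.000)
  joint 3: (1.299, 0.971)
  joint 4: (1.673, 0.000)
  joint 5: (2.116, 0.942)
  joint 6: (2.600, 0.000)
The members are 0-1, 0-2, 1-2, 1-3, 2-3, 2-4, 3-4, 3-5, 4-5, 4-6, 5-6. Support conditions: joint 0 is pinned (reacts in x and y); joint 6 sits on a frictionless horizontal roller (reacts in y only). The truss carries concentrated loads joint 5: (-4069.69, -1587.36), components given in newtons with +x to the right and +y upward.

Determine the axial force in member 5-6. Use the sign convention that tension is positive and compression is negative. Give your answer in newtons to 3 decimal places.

N=7 nodes, M=11 members, R=3 reactions → 2N=14, M+R=14
member 0 (0-1): L=1.0456, (cx,cy)=(0.4438,0.8961)
member 1 (0-2): L=0.8940, (cx,cy)=(1.0000,0.0000)
member 2 (1-2): L=1.0310, (cx,cy)=(0.4171,-0.9089)
member 3 (1-3): L=0.8357, (cx,cy)=(0.9992,0.0407)
member 4 (2-3): L=1.0521, (cx,cy)=(0.3850,0.9229)
member 5 (2-4): L=0.7790, (cx,cy)=(1.0000,0.0000)
member 6 (3-4): L=1.0405, (cx,cy)=(0.3594,-0.9332)
member 7 (3-5): L=0.8175, (cx,cy)=(0.9994,-0.0355)
member 8 (4-5): L=1.0410, (cx,cy)=(0.4256,0.9049)
member 9 (4-6): L=0.9270, (cx,cy)=(1.0000,0.0000)
member 10 (5-6): L=1.0591, (cx,cy)=(0.4570,-0.8895)
solve A·x = −loads:
  F[0-1] = -1975.1033 N (compression)
  F[0-2] = -3193.2038 N (compression)
  F[1-2] = +1873.1823 N (tension)
  F[1-3] = -1659.1434 N (compression)
  F[2-3] = -1844.6249 N (compression)
  F[2-4] = -1701.8268 N (compression)
  F[3-4] = +2014.3353 N (tension)
  F[3-5] = -3093.8225 N (compression)
  F[4-5] = -2077.2067 N (compression)
  F[4-6] = -93.8267 N (compression)
  F[5-6] = +205.3071 N (tension)
  Rx@0 = +4069.6900 N
  Ry@0 = +1769.9732 N
  Ry@6 = -182.6132 N

205.307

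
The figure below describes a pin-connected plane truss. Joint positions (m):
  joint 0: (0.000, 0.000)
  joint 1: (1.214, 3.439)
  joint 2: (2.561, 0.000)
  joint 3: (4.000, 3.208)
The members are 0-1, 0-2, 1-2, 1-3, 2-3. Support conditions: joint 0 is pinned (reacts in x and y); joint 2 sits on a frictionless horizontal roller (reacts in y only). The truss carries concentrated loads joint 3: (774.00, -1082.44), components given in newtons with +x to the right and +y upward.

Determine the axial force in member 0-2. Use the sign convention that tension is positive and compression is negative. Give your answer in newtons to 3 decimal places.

N=4 nodes, M=5 members, R=3 reactions → 2N=8, M+R=8
member 0 (0-1): L=3.6470, (cx,cy)=(0.3329,0.9430)
member 1 (0-2): L=2.5610, (cx,cy)=(1.0000,0.0000)
member 2 (1-2): L=3.6934, (cx,cy)=(0.3647,-0.9311)
member 3 (1-3): L=2.7956, (cx,cy)=(0.9966,-0.0826)
member 4 (2-3): L=3.5160, (cx,cy)=(0.4093,0.9124)
solve A·x = −loads:
  F[0-1] = +1673.1730 N (tension)
  F[0-2] = +217.0384 N (tension)
  F[1-2] = -1802.5998 N (compression)
  F[1-3] = +1218.5470 N (tension)
  F[2-3] = -1075.9962 N (compression)
  Rx@0 = -774.0000 N
  Ry@0 = -1577.7521 N
  Ry@2 = +2660.1921 N

217.038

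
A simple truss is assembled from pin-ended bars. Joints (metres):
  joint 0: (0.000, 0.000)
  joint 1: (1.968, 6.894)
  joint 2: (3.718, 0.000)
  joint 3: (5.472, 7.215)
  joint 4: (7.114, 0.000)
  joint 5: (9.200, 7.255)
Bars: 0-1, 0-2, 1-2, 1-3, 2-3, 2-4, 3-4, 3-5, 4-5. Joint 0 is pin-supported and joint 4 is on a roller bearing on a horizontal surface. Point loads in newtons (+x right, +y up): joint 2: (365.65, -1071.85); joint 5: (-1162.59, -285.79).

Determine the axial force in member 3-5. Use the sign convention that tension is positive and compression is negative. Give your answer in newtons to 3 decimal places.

N=6 nodes, M=9 members, R=3 reactions → 2N=12, M+R=12
member 0 (0-1): L=7.1694, (cx,cy)=(0.2745,0.9616)
member 1 (0-2): L=3.7180, (cx,cy)=(1.0000,0.0000)
member 2 (1-2): L=7.1126, (cx,cy)=(0.2460,-0.9693)
member 3 (1-3): L=3.5187, (cx,cy)=(0.9958,0.0912)
member 4 (2-3): L=7.4251, (cx,cy)=(0.2362,0.9717)
member 5 (2-4): L=3.3960, (cx,cy)=(1.0000,0.0000)
member 6 (3-4): L=7.3995, (cx,cy)=(0.2219,-0.9751)
member 7 (3-5): L=3.7282, (cx,cy)=(0.9999,0.0107)
member 8 (4-5): L=7.5489, (cx,cy)=(0.2763,0.9611)
solve A·x = −loads:
  F[0-1] = -1677.9546 N (compression)
  F[0-2] = -336.3414 N (compression)
  F[1-2] = +1584.2967 N (tension)
  F[1-3] = -853.9610 N (compression)
  F[2-3] = -477.2516 N (compression)
  F[2-4] = -199.4515 N (compression)
  F[3-4] = +543.5736 N (tension)
  F[3-5] = -1083.8238 N (compression)
  F[4-5] = -285.2693 N (compression)
  Rx@0 = +796.9400 N
  Ry@0 = +1613.4995 N
  Ry@4 = -255.8595 N

-1083.824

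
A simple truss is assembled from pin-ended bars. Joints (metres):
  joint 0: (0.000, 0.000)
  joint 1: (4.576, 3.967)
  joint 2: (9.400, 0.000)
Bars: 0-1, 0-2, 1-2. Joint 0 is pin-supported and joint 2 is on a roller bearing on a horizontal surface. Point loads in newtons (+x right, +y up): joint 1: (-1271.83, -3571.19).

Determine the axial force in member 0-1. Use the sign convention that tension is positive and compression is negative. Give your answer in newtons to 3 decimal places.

-3617.265

N=3 nodes, M=3 members, R=3 reactions → 2N=6, M+R=6
member 0 (0-1): L=6.0561, (cx,cy)=(0.7556,0.6550)
member 1 (0-2): L=9.4000, (cx,cy)=(1.0000,0.0000)
member 2 (1-2): L=6.2456, (cx,cy)=(0.7724,-0.6352)
solve A·x = −loads:
  F[0-1] = -3617.2647 N (compression)
  F[0-2] = +1461.3624 N (tension)
  F[1-2] = -1892.0291 N (compression)
  Rx@0 = +1271.8300 N
  Ry@0 = +2369.4436 N
  Ry@2 = +1201.7464 N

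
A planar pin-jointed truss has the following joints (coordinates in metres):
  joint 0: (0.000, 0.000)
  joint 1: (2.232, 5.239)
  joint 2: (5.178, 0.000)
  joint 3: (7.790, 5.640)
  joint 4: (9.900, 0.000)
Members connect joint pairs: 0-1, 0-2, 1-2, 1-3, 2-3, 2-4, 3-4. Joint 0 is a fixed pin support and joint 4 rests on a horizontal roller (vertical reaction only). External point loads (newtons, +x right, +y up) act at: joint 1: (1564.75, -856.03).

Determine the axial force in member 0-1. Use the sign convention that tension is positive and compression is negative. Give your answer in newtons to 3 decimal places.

179.371

N=5 nodes, M=7 members, R=3 reactions → 2N=10, M+R=10
member 0 (0-1): L=5.6946, (cx,cy)=(0.3919,0.9200)
member 1 (0-2): L=5.1780, (cx,cy)=(1.0000,0.0000)
member 2 (1-2): L=6.0105, (cx,cy)=(0.4901,-0.8716)
member 3 (1-3): L=5.5724, (cx,cy)=(0.9974,0.0720)
member 4 (2-3): L=6.2155, (cx,cy)=(0.4202,0.9074)
member 5 (2-4): L=4.7220, (cx,cy)=(1.0000,0.0000)
member 6 (3-4): L=6.0218, (cx,cy)=(0.3504,-0.9366)
solve A·x = −loads:
  F[0-1] = +179.3708 N (tension)
  F[0-2] = +1494.4461 N (tension)
  F[1-2] = -1244.6132 N (compression)
  F[1-3] = -886.7068 N (compression)
  F[2-3] = +1195.5506 N (tension)
  F[2-4] = +381.9882 N (tension)
  F[3-4] = -1090.1632 N (compression)
  Rx@0 = -1564.7500 N
  Ry@0 = -165.0189 N
  Ry@4 = +1021.0489 N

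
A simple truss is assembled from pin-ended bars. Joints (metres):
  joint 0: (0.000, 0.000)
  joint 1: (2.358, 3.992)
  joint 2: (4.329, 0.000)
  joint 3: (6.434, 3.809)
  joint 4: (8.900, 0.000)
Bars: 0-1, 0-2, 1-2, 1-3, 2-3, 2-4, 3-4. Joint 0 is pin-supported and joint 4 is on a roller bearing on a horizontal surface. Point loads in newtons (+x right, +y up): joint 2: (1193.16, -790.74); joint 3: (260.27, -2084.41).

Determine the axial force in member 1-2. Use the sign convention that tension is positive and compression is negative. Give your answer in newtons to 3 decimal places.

N=5 nodes, M=7 members, R=3 reactions → 2N=10, M+R=10
member 0 (0-1): L=4.6364, (cx,cy)=(0.5086,0.8610)
member 1 (0-2): L=4.3290, (cx,cy)=(1.0000,0.0000)
member 2 (1-2): L=4.4521, (cx,cy)=(0.4427,-0.8967)
member 3 (1-3): L=4.0801, (cx,cy)=(0.9990,-0.0449)
member 4 (2-3): L=4.3520, (cx,cy)=(0.4837,0.8752)
member 5 (2-4): L=4.5710, (cx,cy)=(1.0000,0.0000)
member 6 (3-4): L=4.5376, (cx,cy)=(0.5435,-0.8394)
solve A·x = −loads:
  F[0-1] = -1013.0822 N (compression)
  F[0-2] = +1968.6674 N (tension)
  F[1-2] = +1021.2406 N (tension)
  F[1-3] = -968.3310 N (compression)
  F[2-3] = -142.7812 N (compression)
  F[2-4] = +1296.6885 N (tension)
  F[3-4] = -2385.9807 N (compression)
  Rx@0 = -1453.4300 N
  Ry@0 = +872.2763 N
  Ry@4 = +2002.8737 N

1021.241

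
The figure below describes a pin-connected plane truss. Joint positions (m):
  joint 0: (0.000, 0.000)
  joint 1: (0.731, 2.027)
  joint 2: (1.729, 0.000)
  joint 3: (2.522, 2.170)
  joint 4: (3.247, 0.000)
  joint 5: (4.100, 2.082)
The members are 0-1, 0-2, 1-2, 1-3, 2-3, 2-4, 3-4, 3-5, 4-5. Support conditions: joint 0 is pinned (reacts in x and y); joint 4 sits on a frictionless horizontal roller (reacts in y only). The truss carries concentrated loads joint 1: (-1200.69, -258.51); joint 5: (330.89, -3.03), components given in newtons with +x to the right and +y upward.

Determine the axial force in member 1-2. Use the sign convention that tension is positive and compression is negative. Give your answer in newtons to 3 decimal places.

N=6 nodes, M=9 members, R=3 reactions → 2N=12, M+R=12
member 0 (0-1): L=2.1548, (cx,cy)=(0.3392,0.9407)
member 1 (0-2): L=1.7290, (cx,cy)=(1.0000,0.0000)
member 2 (1-2): L=2.2594, (cx,cy)=(0.4417,-0.8972)
member 3 (1-3): L=1.7967, (cx,cy)=(0.9968,0.0796)
member 4 (2-3): L=2.3104, (cx,cy)=(0.3432,0.9392)
member 5 (2-4): L=1.5180, (cx,cy)=(1.0000,0.0000)
member 6 (3-4): L=2.2879, (cx,cy)=(0.3169,-0.9485)
member 7 (3-5): L=1.5805, (cx,cy)=(0.9984,-0.0557)
member 8 (4-5): L=2.2500, (cx,cy)=(0.3791,0.9253)
solve A·x = −loads:
  F[0-1] = -783.3538 N (compression)
  F[0-2] = -604.0509 N (compression)
  F[1-2] = +593.1199 N (tension)
  F[1-3] = +675.0915 N (tension)
  F[2-3] = -566.5380 N (compression)
  F[2-4] = -147.6030 N (compression)
  F[3-4] = +485.2909 N (tension)
  F[3-5] = +325.2170 N (tension)
  F[4-5] = +16.2946 N (tension)
  Rx@0 = +869.8000 N
  Ry@0 = +736.8994 N
  Ry@4 = -475.3594 N

593.120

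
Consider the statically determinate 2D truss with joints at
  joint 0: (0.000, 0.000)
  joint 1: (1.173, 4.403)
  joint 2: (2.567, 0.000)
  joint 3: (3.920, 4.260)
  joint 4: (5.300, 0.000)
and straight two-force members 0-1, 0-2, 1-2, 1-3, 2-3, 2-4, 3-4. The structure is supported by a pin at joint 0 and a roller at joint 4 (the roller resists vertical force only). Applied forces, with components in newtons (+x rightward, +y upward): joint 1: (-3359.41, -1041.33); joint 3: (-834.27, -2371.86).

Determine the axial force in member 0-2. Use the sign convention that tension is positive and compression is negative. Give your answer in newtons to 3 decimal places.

-2890.978

N=5 nodes, M=7 members, R=3 reactions → 2N=10, M+R=10
member 0 (0-1): L=4.5566, (cx,cy)=(0.2574,0.9663)
member 1 (0-2): L=2.5670, (cx,cy)=(1.0000,0.0000)
member 2 (1-2): L=4.6184, (cx,cy)=(0.3018,-0.9534)
member 3 (1-3): L=2.7507, (cx,cy)=(0.9986,-0.0520)
member 4 (2-3): L=4.4697, (cx,cy)=(0.3027,0.9531)
member 5 (2-4): L=2.7330, (cx,cy)=(1.0000,0.0000)
member 6 (3-4): L=4.4779, (cx,cy)=(0.3082,-0.9513)
solve A·x = −loads:
  F[0-1] = -5060.4022 N (compression)
  F[0-2] = -2890.9785 N (compression)
  F[1-2] = +3990.2585 N (tension)
  F[1-3] = +853.4591 N (tension)
  F[2-3] = -3991.4122 N (compression)
  F[2-4] = -478.3548 N (compression)
  F[3-4] = +1552.2081 N (tension)
  Rx@0 = +4193.6800 N
  Ry@0 = +4889.8506 N
  Ry@4 = -1476.6606 N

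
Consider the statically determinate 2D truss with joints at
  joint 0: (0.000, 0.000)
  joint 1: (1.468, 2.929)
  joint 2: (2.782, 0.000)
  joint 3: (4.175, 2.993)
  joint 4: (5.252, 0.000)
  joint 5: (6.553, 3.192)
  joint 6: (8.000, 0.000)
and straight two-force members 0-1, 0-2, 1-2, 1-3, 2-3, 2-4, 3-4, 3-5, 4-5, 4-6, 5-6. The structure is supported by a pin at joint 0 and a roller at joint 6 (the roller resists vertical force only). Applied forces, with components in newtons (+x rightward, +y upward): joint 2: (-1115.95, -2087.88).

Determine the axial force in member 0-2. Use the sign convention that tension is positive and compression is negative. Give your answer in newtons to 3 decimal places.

N=7 nodes, M=11 members, R=3 reactions → 2N=14, M+R=14
member 0 (0-1): L=3.2763, (cx,cy)=(0.4481,0.8940)
member 1 (0-2): L=2.7820, (cx,cy)=(1.0000,0.0000)
member 2 (1-2): L=3.2102, (cx,cy)=(0.4093,-0.9124)
member 3 (1-3): L=2.7078, (cx,cy)=(0.9997,0.0236)
member 4 (2-3): L=3.3013, (cx,cy)=(0.4220,0.9066)
member 5 (2-4): L=2.4700, (cx,cy)=(1.0000,0.0000)
member 6 (3-4): L=3.1809, (cx,cy)=(0.3386,-0.9409)
member 7 (3-5): L=2.3863, (cx,cy)=(0.9965,0.0834)
member 8 (4-5): L=3.4470, (cx,cy)=(0.3774,0.9260)
member 9 (4-6): L=2.7480, (cx,cy)=(1.0000,0.0000)
member 10 (5-6): L=3.5047, (cx,cy)=(0.4129,-0.9108)
solve A·x = −loads:
  F[0-1] = -1523.2892 N (compression)
  F[0-2] = -433.4128 N (compression)
  F[1-2] = +1459.4148 N (tension)
  F[1-3] = -1280.2556 N (compression)
  F[2-3] = +834.2232 N (tension)
  F[2-4] = +927.8919 N (tension)
  F[3-4] = -829.1911 N (compression)
  F[3-5] = -649.4015 N (compression)
  F[4-5] = +842.5324 N (tension)
  F[4-6] = +329.1382 N (tension)
  F[5-6] = -797.1797 N (compression)
  Rx@0 = +1115.9500 N
  Ry@0 = +1361.8197 N
  Ry@6 = +726.0603 N

-433.413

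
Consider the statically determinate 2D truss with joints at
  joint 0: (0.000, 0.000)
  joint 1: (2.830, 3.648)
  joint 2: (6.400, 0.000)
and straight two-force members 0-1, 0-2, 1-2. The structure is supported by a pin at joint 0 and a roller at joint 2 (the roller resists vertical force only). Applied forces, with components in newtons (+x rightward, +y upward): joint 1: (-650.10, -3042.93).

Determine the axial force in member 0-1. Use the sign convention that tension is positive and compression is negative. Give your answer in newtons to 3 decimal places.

-2617.245

N=3 nodes, M=3 members, R=3 reactions → 2N=6, M+R=6
member 0 (0-1): L=4.6170, (cx,cy)=(0.6130,0.7901)
member 1 (0-2): L=6.4000, (cx,cy)=(1.0000,0.0000)
member 2 (1-2): L=5.1042, (cx,cy)=(0.6994,-0.7147)
solve A·x = −loads:
  F[0-1] = -2617.2454 N (compression)
  F[0-2] = +954.1418 N (tension)
  F[1-2] = -1364.1808 N (compression)
  Rx@0 = +650.1000 N
  Ry@0 = +2067.9414 N
  Ry@2 = +974.9886 N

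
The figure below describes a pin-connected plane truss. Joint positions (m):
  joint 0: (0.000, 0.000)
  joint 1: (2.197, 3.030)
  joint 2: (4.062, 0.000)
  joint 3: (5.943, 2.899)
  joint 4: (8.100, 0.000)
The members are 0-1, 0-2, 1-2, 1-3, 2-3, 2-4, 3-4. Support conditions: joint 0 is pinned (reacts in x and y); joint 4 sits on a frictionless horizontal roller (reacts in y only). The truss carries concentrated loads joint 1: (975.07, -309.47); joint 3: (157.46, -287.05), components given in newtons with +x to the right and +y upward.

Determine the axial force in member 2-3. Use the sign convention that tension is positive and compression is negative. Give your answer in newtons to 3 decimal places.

484.296

N=5 nodes, M=7 members, R=3 reactions → 2N=10, M+R=10
member 0 (0-1): L=3.7427, (cx,cy)=(0.5870,0.8096)
member 1 (0-2): L=4.0620, (cx,cy)=(1.0000,0.0000)
member 2 (1-2): L=3.5580, (cx,cy)=(0.5242,-0.8516)
member 3 (1-3): L=3.7483, (cx,cy)=(0.9994,-0.0349)
member 4 (2-3): L=3.4558, (cx,cy)=(0.5443,0.8389)
member 5 (2-4): L=4.0380, (cx,cy)=(1.0000,0.0000)
member 6 (3-4): L=3.6134, (cx,cy)=(0.5969,-0.8023)
solve A·x = −loads:
  F[0-1] = +147.1533 N (tension)
  F[0-2] = +1046.1494 N (tension)
  F[1-2] = -477.0599 N (compression)
  F[1-3] = -639.0165 N (compression)
  F[2-3] = +484.2957 N (tension)
  F[2-4] = +532.4807 N (tension)
  F[3-4] = -892.0167 N (compression)
  Rx@0 = -1132.5300 N
  Ry@0 = -119.1321 N
  Ry@4 = +715.6521 N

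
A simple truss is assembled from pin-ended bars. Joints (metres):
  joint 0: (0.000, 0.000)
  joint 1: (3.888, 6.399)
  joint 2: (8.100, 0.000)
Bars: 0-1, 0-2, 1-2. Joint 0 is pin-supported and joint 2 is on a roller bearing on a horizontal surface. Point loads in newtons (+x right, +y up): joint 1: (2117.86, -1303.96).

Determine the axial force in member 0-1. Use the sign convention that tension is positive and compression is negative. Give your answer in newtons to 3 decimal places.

N=3 nodes, M=3 members, R=3 reactions → 2N=6, M+R=6
member 0 (0-1): L=7.4876, (cx,cy)=(0.5193,0.8546)
member 1 (0-2): L=8.1000, (cx,cy)=(1.0000,0.0000)
member 2 (1-2): L=7.6608, (cx,cy)=(0.5498,-0.8353)
solve A·x = −loads:
  F[0-1] = +1164.3242 N (tension)
  F[0-2] = +1513.2725 N (tension)
  F[1-2] = -2752.3520 N (compression)
  Rx@0 = -2117.8600 N
  Ry@0 = -995.0502 N
  Ry@2 = +2299.0102 N

1164.324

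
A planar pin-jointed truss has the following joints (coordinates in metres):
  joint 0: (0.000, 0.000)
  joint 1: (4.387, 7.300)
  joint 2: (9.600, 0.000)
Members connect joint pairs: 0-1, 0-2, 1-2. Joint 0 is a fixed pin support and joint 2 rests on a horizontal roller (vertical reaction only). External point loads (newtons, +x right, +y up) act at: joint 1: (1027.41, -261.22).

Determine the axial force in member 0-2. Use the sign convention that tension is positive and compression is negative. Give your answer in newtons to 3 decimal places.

643.150

N=3 nodes, M=3 members, R=3 reactions → 2N=6, M+R=6
member 0 (0-1): L=8.5168, (cx,cy)=(0.5151,0.8571)
member 1 (0-2): L=9.6000, (cx,cy)=(1.0000,0.0000)
member 2 (1-2): L=8.9702, (cx,cy)=(0.5811,-0.8138)
solve A·x = −loads:
  F[0-1] = +745.9915 N (tension)
  F[0-2] = +643.1498 N (tension)
  F[1-2] = -1106.6975 N (compression)
  Rx@0 = -1027.4100 N
  Ry@0 = -639.4118 N
  Ry@2 = +900.6318 N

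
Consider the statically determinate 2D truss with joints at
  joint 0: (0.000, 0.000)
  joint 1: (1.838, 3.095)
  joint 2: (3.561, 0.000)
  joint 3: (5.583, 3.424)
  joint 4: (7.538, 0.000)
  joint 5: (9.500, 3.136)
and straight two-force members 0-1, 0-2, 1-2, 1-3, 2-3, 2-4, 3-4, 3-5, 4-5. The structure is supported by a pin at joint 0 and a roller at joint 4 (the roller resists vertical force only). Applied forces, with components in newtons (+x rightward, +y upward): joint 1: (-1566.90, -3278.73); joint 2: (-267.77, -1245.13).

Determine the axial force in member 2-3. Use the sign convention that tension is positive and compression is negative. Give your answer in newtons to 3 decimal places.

957.442

N=6 nodes, M=9 members, R=3 reactions → 2N=12, M+R=12
member 0 (0-1): L=3.5996, (cx,cy)=(0.5106,0.8598)
member 1 (0-2): L=3.5610, (cx,cy)=(1.0000,0.0000)
member 2 (1-2): L=3.5423, (cx,cy)=(0.4864,-0.8737)
member 3 (1-3): L=3.7594, (cx,cy)=(0.9962,0.0875)
member 4 (2-3): L=3.9765, (cx,cy)=(0.5085,0.8611)
member 5 (2-4): L=3.9770, (cx,cy)=(1.0000,0.0000)
member 6 (3-4): L=3.9428, (cx,cy)=(0.4958,-0.8684)
member 7 (3-5): L=3.9276, (cx,cy)=(0.9973,-0.0733)
member 8 (4-5): L=3.6992, (cx,cy)=(0.5304,0.8478)
solve A·x = −loads:
  F[0-1] = -4395.7747 N (compression)
  F[0-2] = +409.8537 N (tension)
  F[1-2] = +481.5080 N (tension)
  F[1-3] = -915.3458 N (compression)
  F[2-3] = +957.4422 N (tension)
  F[2-4] = +424.9821 N (tension)
  F[3-4] = -857.0980 N (compression)
  F[3-5] = +0.0000 N (tension)
  F[4-5] = -0.0000 N (compression)
  Rx@0 = +1834.6700 N
  Ry@0 = +3779.5434 N
  Ry@4 = +744.3166 N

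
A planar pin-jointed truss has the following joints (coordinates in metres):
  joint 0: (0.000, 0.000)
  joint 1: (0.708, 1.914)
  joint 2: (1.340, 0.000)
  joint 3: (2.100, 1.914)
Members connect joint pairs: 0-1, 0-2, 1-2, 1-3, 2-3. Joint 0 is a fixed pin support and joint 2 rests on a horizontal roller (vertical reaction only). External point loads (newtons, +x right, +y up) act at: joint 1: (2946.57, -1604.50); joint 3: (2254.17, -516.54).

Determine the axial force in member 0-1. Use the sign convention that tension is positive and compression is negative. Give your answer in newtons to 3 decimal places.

7425.955

N=4 nodes, M=5 members, R=3 reactions → 2N=8, M+R=8
member 0 (0-1): L=2.0407, (cx,cy)=(0.3469,0.9379)
member 1 (0-2): L=1.3400, (cx,cy)=(1.0000,0.0000)
member 2 (1-2): L=2.0156, (cx,cy)=(0.3135,-0.9496)
member 3 (1-3): L=1.3920, (cx,cy)=(1.0000,0.0000)
member 4 (2-3): L=2.0594, (cx,cy)=(0.3690,0.9294)
solve A·x = −loads:
  F[0-1] = +7425.9555 N (tension)
  F[0-2] = +2624.4436 N (tension)
  F[1-2] = -9024.3063 N (compression)
  F[1-3] = +2459.2747 N (tension)
  F[2-3] = -555.7711 N (compression)
  Rx@0 = -5200.7400 N
  Ry@0 = -6964.7334 N
  Ry@2 = +9085.7734 N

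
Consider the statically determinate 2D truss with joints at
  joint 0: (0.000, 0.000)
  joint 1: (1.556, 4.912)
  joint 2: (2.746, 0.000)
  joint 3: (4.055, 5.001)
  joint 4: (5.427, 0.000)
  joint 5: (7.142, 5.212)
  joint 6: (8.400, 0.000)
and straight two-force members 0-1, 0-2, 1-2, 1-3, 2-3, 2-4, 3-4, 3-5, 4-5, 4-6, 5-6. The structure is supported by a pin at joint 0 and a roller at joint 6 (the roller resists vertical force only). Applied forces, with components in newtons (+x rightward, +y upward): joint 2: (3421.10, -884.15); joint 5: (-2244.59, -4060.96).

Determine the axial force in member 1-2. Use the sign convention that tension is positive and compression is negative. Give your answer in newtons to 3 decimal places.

2618.379

N=7 nodes, M=11 members, R=3 reactions → 2N=14, M+R=14
member 0 (0-1): L=5.1526, (cx,cy)=(0.3020,0.9533)
member 1 (0-2): L=2.7460, (cx,cy)=(1.0000,0.0000)
member 2 (1-2): L=5.0541, (cx,cy)=(0.2355,-0.9719)
member 3 (1-3): L=2.5006, (cx,cy)=(0.9994,0.0356)
member 4 (2-3): L=5.1695, (cx,cy)=(0.2532,0.9674)
member 5 (2-4): L=2.6810, (cx,cy)=(1.0000,0.0000)
member 6 (3-4): L=5.1858, (cx,cy)=(0.2646,-0.9644)
member 7 (3-5): L=3.0942, (cx,cy)=(0.9977,0.0682)
member 8 (4-5): L=5.4869, (cx,cy)=(0.3126,0.9499)
member 9 (4-6): L=2.9730, (cx,cy)=(1.0000,0.0000)
member 10 (5-6): L=5.3617, (cx,cy)=(0.2346,-0.9721)
solve A·x = −loads:
  F[0-1] = -2723.1460 N (compression)
  F[0-2] = +1998.8614 N (tension)
  F[1-2] = +2618.3788 N (tension)
  F[1-3] = -1439.7682 N (compression)
  F[2-3] = -1716.5587 N (compression)
  F[2-4] = -371.0719 N (compression)
  F[3-4] = +1612.0936 N (tension)
  F[3-5] = -2305.3950 N (compression)
  F[4-5] = -1636.6499 N (compression)
  F[4-6] = +566.9933 N (tension)
  F[5-6] = -2416.5590 N (compression)
  Rx@0 = -1176.5100 N
  Ry@0 = +2596.0089 N
  Ry@6 = +2349.1011 N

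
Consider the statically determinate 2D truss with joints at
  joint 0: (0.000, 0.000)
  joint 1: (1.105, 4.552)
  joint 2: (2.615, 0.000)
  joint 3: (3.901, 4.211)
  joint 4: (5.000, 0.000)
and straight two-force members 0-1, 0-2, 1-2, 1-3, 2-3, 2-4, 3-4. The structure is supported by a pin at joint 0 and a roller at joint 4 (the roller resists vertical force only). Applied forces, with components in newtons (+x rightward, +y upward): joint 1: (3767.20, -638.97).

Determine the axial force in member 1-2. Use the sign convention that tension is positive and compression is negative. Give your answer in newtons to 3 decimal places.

-3511.671

N=5 nodes, M=7 members, R=3 reactions → 2N=10, M+R=10
member 0 (0-1): L=4.6842, (cx,cy)=(0.2359,0.9718)
member 1 (0-2): L=2.6150, (cx,cy)=(1.0000,0.0000)
member 2 (1-2): L=4.7959, (cx,cy)=(0.3149,-0.9491)
member 3 (1-3): L=2.8167, (cx,cy)=(0.9926,-0.1211)
member 4 (2-3): L=4.4030, (cx,cy)=(0.2921,0.9564)
member 5 (2-4): L=2.3850, (cx,cy)=(1.0000,0.0000)
member 6 (3-4): L=4.3520, (cx,cy)=(0.2525,-0.9676)
solve A·x = −loads:
  F[0-1] = +3017.0500 N (tension)
  F[0-2] = +3055.4797 N (tension)
  F[1-2] = -3511.6706 N (compression)
  F[1-3] = -1964.2733 N (compression)
  F[2-3] = +3485.0333 N (tension)
  F[2-4] = +931.9372 N (tension)
  F[3-4] = -3690.4781 N (compression)
  Rx@0 = -3767.2000 N
  Ry@0 = -2931.9012 N
  Ry@4 = +3570.8712 N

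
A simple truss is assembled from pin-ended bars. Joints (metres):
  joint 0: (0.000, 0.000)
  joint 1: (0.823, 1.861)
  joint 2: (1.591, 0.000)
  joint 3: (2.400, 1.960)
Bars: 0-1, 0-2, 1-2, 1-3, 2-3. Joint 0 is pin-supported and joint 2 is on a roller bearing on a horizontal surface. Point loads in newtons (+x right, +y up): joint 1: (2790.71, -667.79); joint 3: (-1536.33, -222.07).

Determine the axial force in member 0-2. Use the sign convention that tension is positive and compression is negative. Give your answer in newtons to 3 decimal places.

N=4 nodes, M=5 members, R=3 reactions → 2N=8, M+R=8
member 0 (0-1): L=2.0349, (cx,cy)=(0.4045,0.9146)
member 1 (0-2): L=1.5910, (cx,cy)=(1.0000,0.0000)
member 2 (1-2): L=2.0132, (cx,cy)=(0.3815,-0.9244)
member 3 (1-3): L=1.5801, (cx,cy)=(0.9980,0.0627)
member 4 (2-3): L=2.1204, (cx,cy)=(0.3815,0.9244)
solve A·x = −loads:
  F[0-1] = +1270.8002 N (tension)
  F[0-2] = +740.4040 N (tension)
  F[1-2] = -2080.4420 N (compression)
  F[1-3] = -1486.0187 N (compression)
  F[2-3] = -139.5187 N (compression)
  Rx@0 = -1254.3800 N
  Ry@0 = -1162.2228 N
  Ry@2 = +2052.0828 N

740.404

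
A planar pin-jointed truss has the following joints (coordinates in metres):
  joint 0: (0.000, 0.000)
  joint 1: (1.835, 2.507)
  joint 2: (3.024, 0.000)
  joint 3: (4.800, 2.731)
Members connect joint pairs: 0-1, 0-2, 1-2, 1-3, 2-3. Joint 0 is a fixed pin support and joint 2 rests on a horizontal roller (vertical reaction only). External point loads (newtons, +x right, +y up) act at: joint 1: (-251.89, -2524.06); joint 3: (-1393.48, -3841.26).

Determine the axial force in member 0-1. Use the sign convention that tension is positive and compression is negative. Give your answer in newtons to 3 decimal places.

N=4 nodes, M=5 members, R=3 reactions → 2N=8, M+R=8
member 0 (0-1): L=3.1068, (cx,cy)=(0.5906,0.8069)
member 1 (0-2): L=3.0240, (cx,cy)=(1.0000,0.0000)
member 2 (1-2): L=2.7747, (cx,cy)=(0.4285,-0.9035)
member 3 (1-3): L=2.9734, (cx,cy)=(0.9972,0.0753)
member 4 (2-3): L=3.2577, (cx,cy)=(0.5452,0.8383)
solve A·x = −loads:
  F[0-1] = -252.4865 N (compression)
  F[0-2] = -1496.2419 N (compression)
  F[1-2] = -2470.9272 N (compression)
  F[1-3] = +1164.9141 N (tension)
  F[2-3] = -4686.7502 N (compression)
  Rx@0 = +1645.3700 N
  Ry@0 = +203.7406 N
  Ry@2 = +6161.5794 N

-252.486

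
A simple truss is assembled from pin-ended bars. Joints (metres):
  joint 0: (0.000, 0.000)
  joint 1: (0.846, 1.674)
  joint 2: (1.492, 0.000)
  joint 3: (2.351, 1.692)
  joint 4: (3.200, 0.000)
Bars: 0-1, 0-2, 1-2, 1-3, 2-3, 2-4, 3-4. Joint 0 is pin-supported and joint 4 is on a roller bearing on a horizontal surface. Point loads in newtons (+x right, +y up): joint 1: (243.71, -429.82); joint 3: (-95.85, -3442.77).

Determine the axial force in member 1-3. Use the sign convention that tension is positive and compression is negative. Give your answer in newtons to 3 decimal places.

-1100.296

N=5 nodes, M=7 members, R=3 reactions → 2N=10, M+R=10
member 0 (0-1): L=1.8756, (cx,cy)=(0.4510,0.8925)
member 1 (0-2): L=1.4920, (cx,cy)=(1.0000,0.0000)
member 2 (1-2): L=1.7943, (cx,cy)=(0.3600,-0.9329)
member 3 (1-3): L=1.5051, (cx,cy)=(0.9999,0.0120)
member 4 (2-3): L=1.8976, (cx,cy)=(0.4527,0.8917)
member 5 (2-4): L=1.7080, (cx,cy)=(1.0000,0.0000)
member 6 (3-4): L=1.8931, (cx,cy)=(0.4485,-0.8938)
solve A·x = −loads:
  F[0-1] = -1291.6377 N (compression)
  F[0-2] = +730.4508 N (tension)
  F[1-2] = +760.8263 N (tension)
  F[1-3] = -1100.2957 N (compression)
  F[2-3] = -796.0427 N (compression)
  F[2-4] = +1364.7243 N (tension)
  F[3-4] = -3042.9928 N (compression)
  Rx@0 = -147.8600 N
  Ry@0 = +1152.7861 N
  Ry@4 = +2719.8039 N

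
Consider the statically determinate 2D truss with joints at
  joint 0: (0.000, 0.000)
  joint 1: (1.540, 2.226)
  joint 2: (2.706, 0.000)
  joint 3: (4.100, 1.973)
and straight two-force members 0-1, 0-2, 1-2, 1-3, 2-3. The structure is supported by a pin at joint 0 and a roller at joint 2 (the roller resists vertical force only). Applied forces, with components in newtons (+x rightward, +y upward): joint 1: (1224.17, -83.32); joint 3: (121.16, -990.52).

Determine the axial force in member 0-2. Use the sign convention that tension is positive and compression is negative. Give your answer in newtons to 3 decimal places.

N=4 nodes, M=5 members, R=3 reactions → 2N=8, M+R=8
member 0 (0-1): L=2.7068, (cx,cy)=(0.5689,0.8224)
member 1 (0-2): L=2.7060, (cx,cy)=(1.0000,0.0000)
member 2 (1-2): L=2.5129, (cx,cy)=(0.4640,-0.8858)
member 3 (1-3): L=2.5725, (cx,cy)=(0.9952,-0.0983)
member 4 (2-3): L=2.4158, (cx,cy)=(0.5770,0.8167)
solve A·x = −loads:
  F[0-1] = +1908.7666 N (tension)
  F[0-2] = +259.3544 N (tension)
  F[1-2] = -1951.7148 N (compression)
  F[1-3] = +771.1534 N (tension)
  F[2-3] = -1119.9468 N (compression)
  Rx@0 = -1345.3300 N
  Ry@0 = -1569.7283 N
  Ry@2 = +2643.5683 N

259.354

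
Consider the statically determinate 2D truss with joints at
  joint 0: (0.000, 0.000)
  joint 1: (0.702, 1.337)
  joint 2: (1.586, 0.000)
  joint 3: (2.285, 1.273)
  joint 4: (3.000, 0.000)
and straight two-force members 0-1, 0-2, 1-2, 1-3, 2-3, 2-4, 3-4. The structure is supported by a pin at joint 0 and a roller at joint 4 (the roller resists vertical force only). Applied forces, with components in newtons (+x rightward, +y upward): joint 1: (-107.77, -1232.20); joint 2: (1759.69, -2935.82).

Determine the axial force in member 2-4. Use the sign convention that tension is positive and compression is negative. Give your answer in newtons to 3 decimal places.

N=5 nodes, M=7 members, R=3 reactions → 2N=10, M+R=10
member 0 (0-1): L=1.5101, (cx,cy)=(0.4649,0.8854)
member 1 (0-2): L=1.5860, (cx,cy)=(1.0000,0.0000)
member 2 (1-2): L=1.6028, (cx,cy)=(0.5515,-0.8342)
member 3 (1-3): L=1.5843, (cx,cy)=(0.9992,-0.0404)
member 4 (2-3): L=1.4523, (cx,cy)=(0.4813,0.8766)
member 5 (2-4): L=1.4140, (cx,cy)=(1.0000,0.0000)
member 6 (3-4): L=1.4601, (cx,cy)=(0.4897,-0.8719)
solve A·x = −loads:
  F[0-1] = -2683.1997 N (compression)
  F[0-2] = +2899.2666 N (tension)
  F[1-2] = +1465.1790 N (tension)
  F[1-3] = -1949.2560 N (compression)
  F[2-3] = +1954.9736 N (tension)
  F[2-4] = +1006.7152 N (tension)
  F[3-4] = -2055.7445 N (compression)
  Rx@0 = -1651.9200 N
  Ry@0 = +2375.6445 N
  Ry@4 = +1792.3755 N

1006.715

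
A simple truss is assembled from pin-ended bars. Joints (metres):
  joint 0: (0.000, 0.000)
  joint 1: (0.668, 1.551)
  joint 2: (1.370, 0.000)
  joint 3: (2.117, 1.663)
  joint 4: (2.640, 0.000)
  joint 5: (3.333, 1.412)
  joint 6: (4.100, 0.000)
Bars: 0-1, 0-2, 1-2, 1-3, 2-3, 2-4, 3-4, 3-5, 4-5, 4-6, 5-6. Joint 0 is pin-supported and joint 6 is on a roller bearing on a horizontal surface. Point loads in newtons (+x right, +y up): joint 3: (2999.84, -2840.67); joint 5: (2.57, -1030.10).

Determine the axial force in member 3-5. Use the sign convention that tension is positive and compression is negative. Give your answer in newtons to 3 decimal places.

-2905.132

N=7 nodes, M=11 members, R=3 reactions → 2N=14, M+R=14
member 0 (0-1): L=1.6887, (cx,cy)=(0.3956,0.9184)
member 1 (0-2): L=1.3700, (cx,cy)=(1.0000,0.0000)
member 2 (1-2): L=1.7025, (cx,cy)=(0.4123,-0.9110)
member 3 (1-3): L=1.4533, (cx,cy)=(0.9970,0.0771)
member 4 (2-3): L=1.8231, (cx,cy)=(0.4097,0.9122)
member 5 (2-4): L=1.2700, (cx,cy)=(1.0000,0.0000)
member 6 (3-4): L=1.7433, (cx,cy)=(0.3000,-0.9539)
member 7 (3-5): L=1.2416, (cx,cy)=(0.9794,-0.2022)
member 8 (4-5): L=1.5729, (cx,cy)=(0.4406,0.8977)
member 9 (4-6): L=1.4600, (cx,cy)=(1.0000,0.0000)
member 10 (5-6): L=1.6069, (cx,cy)=(0.4773,-0.8787)
solve A·x = −loads:
  F[0-1] = -379.9587 N (compression)
  F[0-2] = +3152.7074 N (tension)
  F[1-2] = +357.7807 N (tension)
  F[1-3] = -298.7137 N (compression)
  F[2-3] = -357.3220 N (compression)
  F[2-4] = +3446.6476 N (tension)
  F[3-4] = -1996.3786 N (compression)
  F[3-5] = -2905.1323 N (compression)
  F[4-5] = +2121.4234 N (tension)
  F[4-6] = +1913.0463 N (tension)
  F[5-6] = -4007.8460 N (compression)
  Rx@0 = -3002.4100 N
  Ry@0 = +348.9689 N
  Ry@6 = +3521.8011 N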